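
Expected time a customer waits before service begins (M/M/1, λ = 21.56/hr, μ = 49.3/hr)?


ρ = 21.56/49.3 = 0.4373
Wq = ρ/(μ−λ) = 0.4373/(49.3 − 21.56) = 0.4373/27.74 = 0.01577 hr

Final: 0.01577 hr


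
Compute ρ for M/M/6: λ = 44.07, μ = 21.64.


ρ = λ/(cμ) = 44.07/(6·21.64) = 44.07/129.84 = 0.3394

Final: 0.3394


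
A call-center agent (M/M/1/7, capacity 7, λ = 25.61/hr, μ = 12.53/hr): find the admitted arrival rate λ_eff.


ρ = 2.0439; P_K = (1−ρ)ρ^7/(1−ρ^8) = 0.512421
λ_eff = λ(1 − P_K) = 25.61·(1 − 0.512421) = 25.61·0.487579 = 12.4869 /hr

Final: 12.4869 /hr


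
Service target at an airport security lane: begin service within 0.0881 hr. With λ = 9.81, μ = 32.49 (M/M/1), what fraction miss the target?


ρ = 9.81/32.49 = 0.3019
P(Wq > t) = ρ·e^{−(μ−λ)t} = 0.3019·e^{−1.9981}
= 0.3019·0.135592 = 0.040940

Final: 0.040940


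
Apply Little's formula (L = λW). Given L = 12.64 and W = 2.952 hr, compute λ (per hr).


λ = L/W = 12.64/2.952 = 4.2818 /hr

Final: 4.2818 /hr


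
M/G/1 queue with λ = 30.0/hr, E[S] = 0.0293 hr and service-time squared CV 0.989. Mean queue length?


ρ = λ·E[S] = 30.0·0.0293 = 0.8790
Lq = ρ²(1+C_s²)/(2(1−ρ)) = 0.7726·(1+0.989)/(2·0.1210)
= 0.7726·1.9890/0.2420 = 6.35034

Final: 6.35034


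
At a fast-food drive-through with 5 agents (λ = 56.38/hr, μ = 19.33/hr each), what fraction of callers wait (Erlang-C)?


a = λ/μ = 2.9167; ρ = a/5 = 0.5833
P₀ = 0.051169 (from M/M/c formula)
C(c,a) = [a^c/(c!(1−ρ))]·P₀ = [211.08924/(120·0.4167)]·0.051169
= 4.22187·0.051169 = 0.216028

Final: 0.216028


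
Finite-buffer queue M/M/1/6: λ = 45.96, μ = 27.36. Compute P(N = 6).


ρ = λ/μ = 45.96/27.36 = 1.6798
P_K = (1−ρ)ρ^K/(1−ρ^(K+1)) = (-0.6798·22.468991)/(1 − 37.743962)
= -15.274972/-36.743962 = 0.415714

Final: 0.415714


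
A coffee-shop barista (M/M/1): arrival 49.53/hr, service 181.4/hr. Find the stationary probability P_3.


ρ = 49.53/181.4 = 0.2730
P_n = (1−ρ)·ρ^n = (1 − 0.2730)·0.2730^3 = 0.7270·0.020356 = 0.014798

Final: 0.014798


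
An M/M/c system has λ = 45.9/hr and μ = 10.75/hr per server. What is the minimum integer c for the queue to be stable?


Stability requires cμ > λ ⇔ c > λ/μ.
λ/μ = 45.9/10.75 = 4.2698
Minimum integer c = ⌊4.2698⌋ + 1 = 5
Check: 5·10.75 = 53.75 > 45.9, while 4·10.75 = 43.00 ≤ 45.9

Final: 5 servers


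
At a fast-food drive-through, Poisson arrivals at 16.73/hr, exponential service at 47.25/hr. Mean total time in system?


W = 1/(μ−λ) = 1/(47.25 − 16.73) = 1/30.52 = 0.03277 hr

Final: 0.03277 hr


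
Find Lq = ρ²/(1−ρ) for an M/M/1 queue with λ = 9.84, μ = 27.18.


ρ = 9.84/27.18 = 0.3620
Lq = ρ²/(1−ρ) = 0.1311/0.6380 = 0.2054

Final: 0.2054


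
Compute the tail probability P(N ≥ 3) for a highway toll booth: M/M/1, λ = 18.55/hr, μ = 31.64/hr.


ρ = 18.55/31.64 = 0.5863
P(N ≥ n) = ρ^n = 0.5863^3 = 0.201522

Final: 0.201522


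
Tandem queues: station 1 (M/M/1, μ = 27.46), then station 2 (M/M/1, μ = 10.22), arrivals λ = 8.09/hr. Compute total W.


Each node sees arrival rate λ = 8.09/hr (tandem ⇒ throughput preserved).
W₁ = 1/(μ₁−λ) = 1/(27.46−8.09) = 0.05163 hr
W₂ = 1/(μ₂−λ) = 1/(10.22−8.09) = 0.46948 hr
W_total = W₁ + W₂ = 0.05163 + 0.46948 = 0.52111 hr

Final: 0.52111 hr


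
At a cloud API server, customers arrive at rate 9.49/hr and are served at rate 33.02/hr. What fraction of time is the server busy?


ρ = λ/μ = 9.49/33.02 = 0.2874

Final: 0.2874


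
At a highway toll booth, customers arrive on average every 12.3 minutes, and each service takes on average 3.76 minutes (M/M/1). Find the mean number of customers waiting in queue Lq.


λ = 60/12.3 = 4.8780 /hr
μ = 60/3.76 = 15.9574 /hr
ρ = λ/μ = 4.8780/15.9574 = 0.3057
Lq = ρ²/(1−ρ) = 0.09345/0.6943 = 0.1346

Final: 0.1346


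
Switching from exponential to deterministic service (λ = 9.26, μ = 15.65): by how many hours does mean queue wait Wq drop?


ρ = 9.26/15.65 = 0.5917
Wq(M/M/1) = ρ/(μ−λ) = 0.5917/6.39 = 0.09260 hr
Wq(M/D/1) = ρ/(2(μ−λ)) = 0.04630 hr
Savings = 0.09260 − 0.04630 = 0.04630 hr

Final: 0.04630 hr


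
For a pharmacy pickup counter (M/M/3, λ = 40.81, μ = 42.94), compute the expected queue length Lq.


a = λ/μ = 0.9504; ρ = a/3 = 0.3168
P₀ = 0.382931
Lq = P₀·a^c·ρ / (c!·(1−ρ)²) = 0.382931·0.85845·0.3168/(6·0.46676)
= 0.03719

Final: 0.03719


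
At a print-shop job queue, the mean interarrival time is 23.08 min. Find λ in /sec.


λ = 1/(interarrival time) in consistent units.
1 second = 0.0166667 min, so λ = 0.0166667/23.08 = 0.0007221 per second

Final: 0.0007221 /sec


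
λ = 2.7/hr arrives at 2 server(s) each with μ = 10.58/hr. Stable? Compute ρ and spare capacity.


Total capacity cμ = 2·10.58 = 21.16/hr
ρ = λ/(cμ) = 2.7/21.16 = 0.1276
Stable ⇔ ρ < 1: YES
Spare capacity = cμ − λ = 21.16 − 2.7 = 18.46/hr

Final: ρ = 0.1276; stable; margin = 18.46/hr


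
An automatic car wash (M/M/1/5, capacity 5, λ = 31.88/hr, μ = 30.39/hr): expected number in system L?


ρ = 31.88/30.39 = 1.0490
L = ρ[1 − (K+1)ρ^K + Kρ^(K+1)] / [(1−ρ)(1−ρ^(K+1))]
Numerator: 1.0490·(1 − 6·1.270393 + 5·1.332679) = 0.043052
Denominator: (-0.04903)·(-0.332679) = 0.016311
L = 0.043052/0.016311 = 2.6394

Final: 2.6394


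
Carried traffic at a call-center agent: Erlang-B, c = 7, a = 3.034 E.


B(7,3.034) = 0.022886 (Erlang-B)
Carried load = a(1 − B) = 3.034·(1 − 0.022886) = 3.034·0.977114 = 2.9646 E

Final: 2.9646 Erlangs


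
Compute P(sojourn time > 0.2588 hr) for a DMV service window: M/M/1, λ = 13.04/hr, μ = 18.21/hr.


W ~ Exponential(μ−λ) for M/M/1.
μ − λ = 18.21 − 13.04 = 5.1700
P(W > t) = e^{−(μ−λ)t} = e^{−1.3380} = 0.262371

Final: 0.262371


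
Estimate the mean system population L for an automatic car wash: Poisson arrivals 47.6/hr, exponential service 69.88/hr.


ρ = λ/μ = 47.6/69.88 = 0.6812
L = ρ/(1−ρ) = 0.6812/(1 − 0.6812) = 0.6812/0.3188 = 2.1364

Final: 2.1364


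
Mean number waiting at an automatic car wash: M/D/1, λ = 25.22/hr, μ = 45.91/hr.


ρ = 25.22/45.91 = 0.5493
M/D/1: Lq = ρ²/(2(1−ρ)) = 0.3018/(2·0.4507) = 0.33481

Final: 0.33481


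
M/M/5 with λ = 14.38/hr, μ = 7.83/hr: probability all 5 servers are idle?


a = λ/μ = 14.38/7.83 = 1.8365; ρ = a/c = 0.3673
Σ_{k=0}^{4} a^k/k! (terms k=0..4) = 1.00000 + 1.83653 + 1.68641 + 1.03238 + 0.47400 = 6.02932
Tail: a^5/(5!(1−ρ)) = 20.89227/(120·0.6327) = 0.27518
P₀ = 1/(6.02932 + 0.27518) = 1/6.30450 = 0.158617

Final: 0.158617


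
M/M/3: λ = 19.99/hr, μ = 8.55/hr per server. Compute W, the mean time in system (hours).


a = 2.3380; ρ = 0.7793; P₀ = 0.063597
Lq = P₀·a^c·ρ/(c!(1−ρ)²) = 2.16815
Wq = Lq/λ = 2.16815/19.99 = 0.10846 hr
W = Wq + 1/μ = 0.10846 + 0.11696 = 0.22542 hr

Final: 0.22542 hr


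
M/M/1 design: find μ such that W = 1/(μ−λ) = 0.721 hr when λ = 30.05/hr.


W = 1/(μ−λ) ⇒ μ − λ = 1/W = 1/0.721 = 1.3870
μ = λ + 1/W = 30.05 + 1.3870 = 31.4370 per hr

Final: 31.4370 /hr


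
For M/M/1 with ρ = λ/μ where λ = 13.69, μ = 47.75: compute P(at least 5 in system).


ρ = 13.69/47.75 = 0.2867
P(N ≥ n) = ρ^n = 0.2867^5 = 0.001937

Final: 0.001937


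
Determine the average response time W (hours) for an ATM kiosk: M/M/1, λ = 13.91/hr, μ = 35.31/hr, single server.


W = 1/(μ−λ) = 1/(35.31 − 13.91) = 1/21.40 = 0.04673 hr

Final: 0.04673 hr


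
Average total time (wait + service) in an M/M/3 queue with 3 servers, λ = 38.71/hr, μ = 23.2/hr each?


a = 1.6685; ρ = 0.5562; P₀ = 0.172267
Lq = P₀·a^c·ρ/(c!(1−ρ)²) = 0.37658
Wq = Lq/λ = 0.37658/38.71 = 0.009728 hr
W = Wq + 1/μ = 0.009728 + 0.04310 = 0.05283 hr

Final: 0.05283 hr


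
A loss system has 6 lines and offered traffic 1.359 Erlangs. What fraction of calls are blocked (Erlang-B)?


B(c,a) = (a^c/c!) / Σ_{k=0}^{c} a^k/k!
a^6/6! = 0.008750
Σ terms (k=0..6): 1.00000 + 1.35900 + 0.92344 + 0.41832 + 0.14212 + 0.03863 + 0.008750 = 3.890262
B = 0.008750/3.890262 = 0.002249

Final: 0.002249


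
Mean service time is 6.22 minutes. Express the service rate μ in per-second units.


μ = 1/(service time) in consistent units.
1 second = 0.0166667 min, so μ = 0.0166667/6.22 = 0.002680 per second

Final: 0.002680 /sec


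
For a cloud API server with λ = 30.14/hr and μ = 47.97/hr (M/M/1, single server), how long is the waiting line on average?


ρ = 30.14/47.97 = 0.6283
Lq = ρ²/(1−ρ) = 0.3948/0.3717 = 1.0621

Final: 1.0621


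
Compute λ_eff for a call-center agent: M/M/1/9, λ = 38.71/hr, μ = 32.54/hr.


ρ = 1.1896; P_K = (1−ρ)ρ^9/(1−ρ^10) = 0.193476
λ_eff = λ(1 − P_K) = 38.71·(1 − 0.193476) = 38.71·0.806524 = 31.2205 /hr

Final: 31.2205 /hr


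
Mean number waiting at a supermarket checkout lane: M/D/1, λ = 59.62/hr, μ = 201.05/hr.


ρ = 59.62/201.05 = 0.2965
M/D/1: Lq = ρ²/(2(1−ρ)) = 0.08794/(2·0.7035) = 0.06250

Final: 0.06250


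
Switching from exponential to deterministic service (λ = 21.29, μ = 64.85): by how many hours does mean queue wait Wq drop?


ρ = 21.29/64.85 = 0.3283
Wq(M/M/1) = ρ/(μ−λ) = 0.3283/43.56 = 0.007537 hr
Wq(M/D/1) = ρ/(2(μ−λ)) = 0.003768 hr
Savings = 0.007537 − 0.003768 = 0.003768 hr

Final: 0.003768 hr


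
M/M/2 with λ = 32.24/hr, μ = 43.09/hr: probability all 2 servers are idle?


a = λ/μ = 32.24/43.09 = 0.7482; ρ = a/c = 0.3741
Σ_{k=0}^{1} a^k/k! (terms k=0..1) = 1.00000 + 0.74820 = 1.74820
Tail: a^2/(2!(1−ρ)) = 0.55981/(2·0.6259) = 0.44720
P₀ = 1/(1.74820 + 0.44720) = 1/2.19540 = 0.455497

Final: 0.455497


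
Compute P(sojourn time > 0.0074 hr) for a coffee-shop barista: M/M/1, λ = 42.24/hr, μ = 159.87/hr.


W ~ Exponential(μ−λ) for M/M/1.
μ − λ = 159.87 − 42.24 = 117.6300
P(W > t) = e^{−(μ−λ)t} = e^{−0.8705} = 0.418758

Final: 0.418758


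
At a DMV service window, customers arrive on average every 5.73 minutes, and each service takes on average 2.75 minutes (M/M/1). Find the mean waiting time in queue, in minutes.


λ = 60/5.73 = 10.4712 /hr
μ = 60/2.75 = 21.8182 /hr
ρ = λ/μ = 10.4712/21.8182 = 0.4799
Wq = ρ/(μ−λ) = 0.4799/(21.8182−10.4712) = 0.04230 hr
In minutes: 0.04230·60 = 2.538 min

Final: 2.538 min


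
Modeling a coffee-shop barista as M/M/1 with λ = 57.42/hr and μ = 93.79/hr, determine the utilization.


ρ = λ/μ = 57.42/93.79 = 0.6122

Final: 0.6122


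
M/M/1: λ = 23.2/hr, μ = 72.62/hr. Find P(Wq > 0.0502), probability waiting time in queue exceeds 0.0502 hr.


ρ = 23.2/72.62 = 0.3195
P(Wq > t) = ρ·e^{−(μ−λ)t} = 0.3195·e^{−2.4809}
= 0.3195·0.083669 = 0.026730

Final: 0.026730


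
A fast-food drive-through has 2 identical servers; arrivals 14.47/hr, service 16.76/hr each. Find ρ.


ρ = λ/(cμ) = 14.47/(2·16.76) = 14.47/33.52 = 0.4317

Final: 0.4317


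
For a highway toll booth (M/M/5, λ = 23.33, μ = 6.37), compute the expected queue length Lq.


a = λ/μ = 3.6625; ρ = a/5 = 0.7325
P₀ = 0.021016
Lq = P₀·a^c·ρ / (c!·(1−ρ)²) = 0.021016·658.98652·0.7325/(120·0.07156)
= 1.18137

Final: 1.18137


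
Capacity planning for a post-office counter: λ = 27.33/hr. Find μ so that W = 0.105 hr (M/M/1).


W = 1/(μ−λ) ⇒ μ − λ = 1/W = 1/0.105 = 9.5238
μ = λ + 1/W = 27.33 + 9.5238 = 36.8538 per hr

Final: 36.8538 /hr


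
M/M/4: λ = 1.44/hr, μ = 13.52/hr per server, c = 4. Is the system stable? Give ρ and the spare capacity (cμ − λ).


Total capacity cμ = 4·13.52 = 54.08/hr
ρ = λ/(cμ) = 1.44/54.08 = 0.02663
Stable ⇔ ρ < 1: YES
Spare capacity = cμ − λ = 54.08 − 1.44 = 52.64/hr

Final: ρ = 0.02663; stable; margin = 52.64/hr


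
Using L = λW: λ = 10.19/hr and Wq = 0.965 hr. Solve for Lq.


Lq = λWq = 10.19·0.965 = 9.8333

Final: 9.8333


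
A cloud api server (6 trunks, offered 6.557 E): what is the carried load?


B(6,6.557) = 0.302875 (Erlang-B)
Carried load = a(1 − B) = 6.557·(1 − 0.302875) = 6.557·0.697125 = 4.5711 E

Final: 4.5711 Erlangs


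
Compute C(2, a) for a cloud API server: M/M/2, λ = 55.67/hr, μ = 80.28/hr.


a = λ/μ = 0.6934; ρ = a/2 = 0.3467
P₀ = 0.485085 (from M/M/c formula)
C(c,a) = [a^c/(c!(1−ρ))]·P₀ = [0.48087/(2·0.6533)]·0.485085
= 0.36805·0.485085 = 0.178533

Final: 0.178533


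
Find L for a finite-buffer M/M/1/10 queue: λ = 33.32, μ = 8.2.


ρ = 33.32/8.2 = 4.0634
L = ρ[1 − (K+1)ρ^K + Kρ^(K+1)] / [(1−ρ)(1−ρ^(K+1))]
Numerator: 4.0634·(1 − 11·1227188.857920 + 10·4986577.164135) = 147772961.488392
Denominator: (-3.0634)·(-4986576.164135) = 15275950.395497
L = 147772961.488392/15275950.395497 = 9.6736

Final: 9.6736


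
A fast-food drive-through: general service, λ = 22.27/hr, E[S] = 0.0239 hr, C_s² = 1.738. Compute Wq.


ρ = λ·E[S] = 22.27·0.0239 = 0.5323
E[S²] = E[S]²(1+C_s²) = 0.0239²·(1+1.738) = 0.001564
Wq = λ·E[S²]/(2(1−ρ)) = 22.27·0.001564/(2·0.4677) = 0.03723 hr

Final: 0.03723 hr


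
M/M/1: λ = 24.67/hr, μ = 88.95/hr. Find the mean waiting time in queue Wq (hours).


ρ = 24.67/88.95 = 0.2773
Wq = ρ/(μ−λ) = 0.2773/(88.95 − 24.67) = 0.2773/64.28 = 0.004315 hr

Final: 0.004315 hr


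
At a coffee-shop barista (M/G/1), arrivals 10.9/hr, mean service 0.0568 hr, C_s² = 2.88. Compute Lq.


ρ = λ·E[S] = 10.9·0.0568 = 0.6191
Lq = ρ²(1+C_s²)/(2(1−ρ)) = 0.3833·(1+2.88)/(2·0.3809)
= 0.3833·3.8800/0.7618 = 1.95237

Final: 1.95237


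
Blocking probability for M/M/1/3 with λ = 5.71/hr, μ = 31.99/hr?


ρ = λ/μ = 5.71/31.99 = 0.1785
P_K = (1−ρ)ρ^K/(1−ρ^(K+1)) = (0.8215·0.005687)/(1 − 0.001015)
= 0.004672/0.998985 = 0.004676

Final: 0.004676


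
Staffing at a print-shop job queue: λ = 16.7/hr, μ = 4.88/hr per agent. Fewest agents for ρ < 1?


Stability requires cμ > λ ⇔ c > λ/μ.
λ/μ = 16.7/4.88 = 3.4221
Minimum integer c = ⌊3.4221⌋ + 1 = 4
Check: 4·4.88 = 19.52 > 16.7, while 3·4.88 = 14.64 ≤ 16.7

Final: 4 servers


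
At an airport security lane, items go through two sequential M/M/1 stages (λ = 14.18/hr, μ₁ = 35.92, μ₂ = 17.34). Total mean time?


Each node sees arrival rate λ = 14.18/hr (tandem ⇒ throughput preserved).
W₁ = 1/(μ₁−λ) = 1/(35.92−14.18) = 0.04600 hr
W₂ = 1/(μ₂−λ) = 1/(17.34−14.18) = 0.31646 hr
W_total = W₁ + W₂ = 0.04600 + 0.31646 = 0.36245 hr

Final: 0.36245 hr


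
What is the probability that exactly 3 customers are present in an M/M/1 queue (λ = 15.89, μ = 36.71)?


ρ = 15.89/36.71 = 0.4329
P_n = (1−ρ)·ρ^n = (1 − 0.4329)·0.4329^3 = 0.5671·0.081100 = 0.045995

Final: 0.045995


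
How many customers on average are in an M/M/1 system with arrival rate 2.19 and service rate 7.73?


ρ = λ/μ = 2.19/7.73 = 0.2833
L = ρ/(1−ρ) = 0.2833/(1 − 0.2833) = 0.2833/0.7167 = 0.3953

Final: 0.3953


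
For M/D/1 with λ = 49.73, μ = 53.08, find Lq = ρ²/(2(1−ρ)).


ρ = 49.73/53.08 = 0.9369
M/D/1: Lq = ρ²/(2(1−ρ)) = 0.8778/(2·0.06311) = 6.95394

Final: 6.95394


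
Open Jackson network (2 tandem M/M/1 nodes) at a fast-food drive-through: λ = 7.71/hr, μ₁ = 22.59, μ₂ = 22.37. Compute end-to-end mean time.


Each node sees arrival rate λ = 7.71/hr (tandem ⇒ throughput preserved).
W₁ = 1/(μ₁−λ) = 1/(22.59−7.71) = 0.06720 hr
W₂ = 1/(μ₂−λ) = 1/(22.37−7.71) = 0.06821 hr
W_total = W₁ + W₂ = 0.06720 + 0.06821 = 0.13542 hr

Final: 0.13542 hr


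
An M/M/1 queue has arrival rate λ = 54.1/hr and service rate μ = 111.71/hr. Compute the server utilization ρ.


ρ = λ/μ = 54.1/111.71 = 0.4843

Final: 0.4843


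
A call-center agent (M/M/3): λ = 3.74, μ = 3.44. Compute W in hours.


a = 1.0872; ρ = 0.3624; P₀ = 0.331769
Lq = P₀·a^c·ρ/(c!(1−ρ)²) = 0.06335
Wq = Lq/λ = 0.06335/3.74 = 0.01694 hr
W = Wq + 1/μ = 0.01694 + 0.29070 = 0.30764 hr

Final: 0.30764 hr


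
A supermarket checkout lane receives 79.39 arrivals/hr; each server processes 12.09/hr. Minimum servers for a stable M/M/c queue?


Stability requires cμ > λ ⇔ c > λ/μ.
λ/μ = 79.39/12.09 = 6.5666
Minimum integer c = ⌊6.5666⌋ + 1 = 7
Check: 7·12.09 = 84.63 > 79.39, while 6·12.09 = 72.54 ≤ 79.39

Final: 7 servers


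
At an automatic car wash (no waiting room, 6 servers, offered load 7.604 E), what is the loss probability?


B(c,a) = (a^c/c!) / Σ_{k=0}^{c} a^k/k!
a^6/6! = 268.485078
Σ terms (k=0..6): 1.00000 + 7.60400 + 28.91041 + 73.27825 + 139.30195 + 211.85040 + 268.48508 = 730.430085
B = 268.485078/730.430085 = 0.367571

Final: 0.367571


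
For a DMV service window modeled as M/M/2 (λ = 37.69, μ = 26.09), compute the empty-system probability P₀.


a = λ/μ = 37.69/26.09 = 1.4446; ρ = a/c = 0.7223
Σ_{k=0}^{1} a^k/k! (terms k=0..1) = 1.00000 + 1.44461 = 2.44461
Tail: a^2/(2!(1−ρ)) = 2.08691/(2·0.2777) = 3.75759
P₀ = 1/(2.44461 + 3.75759) = 1/6.20221 = 0.161233

Final: 0.161233


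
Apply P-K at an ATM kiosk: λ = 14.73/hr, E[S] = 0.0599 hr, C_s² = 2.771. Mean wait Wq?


ρ = λ·E[S] = 14.73·0.0599 = 0.8823
E[S²] = E[S]²(1+C_s²) = 0.0599²·(1+2.771) = 0.013530
Wq = λ·E[S²]/(2(1−ρ)) = 14.73·0.013530/(2·0.1177) = 0.84685 hr

Final: 0.84685 hr


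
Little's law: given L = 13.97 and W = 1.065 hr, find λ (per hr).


λ = L/W = 13.97/1.065 = 13.1174 /hr

Final: 13.1174 /hr


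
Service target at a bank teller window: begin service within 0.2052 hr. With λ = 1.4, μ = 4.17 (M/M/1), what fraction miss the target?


ρ = 1.4/4.17 = 0.3357
P(Wq > t) = ρ·e^{−(μ−λ)t} = 0.3357·e^{−0.5684}
= 0.3357·0.566429 = 0.190168

Final: 0.190168


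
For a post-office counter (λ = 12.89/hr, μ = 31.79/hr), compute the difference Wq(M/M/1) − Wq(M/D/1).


ρ = 12.89/31.79 = 0.4055
Wq(M/M/1) = ρ/(μ−λ) = 0.4055/18.90 = 0.02145 hr
Wq(M/D/1) = ρ/(2(μ−λ)) = 0.01073 hr
Savings = 0.02145 − 0.01073 = 0.01073 hr

Final: 0.01073 hr


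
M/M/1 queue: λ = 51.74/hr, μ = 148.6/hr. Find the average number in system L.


ρ = λ/μ = 51.74/148.6 = 0.3482
L = ρ/(1−ρ) = 0.3482/(1 − 0.3482) = 0.3482/0.6518 = 0.5342

Final: 0.5342


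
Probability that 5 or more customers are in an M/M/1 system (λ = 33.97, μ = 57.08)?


ρ = 33.97/57.08 = 0.5951
P(N ≥ n) = ρ^n = 0.5951^5 = 0.074655

Final: 0.074655


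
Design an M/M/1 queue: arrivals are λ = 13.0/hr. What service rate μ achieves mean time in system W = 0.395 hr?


W = 1/(μ−λ) ⇒ μ − λ = 1/W = 1/0.395 = 2.5316
μ = λ + 1/W = 13.0 + 2.5316 = 15.5316 per hr

Final: 15.5316 /hr


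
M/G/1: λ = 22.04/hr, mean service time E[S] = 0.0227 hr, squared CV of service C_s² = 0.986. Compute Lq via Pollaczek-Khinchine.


ρ = λ·E[S] = 22.04·0.0227 = 0.5003
Lq = ρ²(1+C_s²)/(2(1−ρ)) = 0.2503·(1+0.986)/(2·0.4997)
= 0.2503·1.9860/0.9994 = 0.49742

Final: 0.49742


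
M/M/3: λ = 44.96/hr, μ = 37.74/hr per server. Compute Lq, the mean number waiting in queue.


a = λ/μ = 1.1913; ρ = a/3 = 0.3971
P₀ = 0.296885
Lq = P₀·a^c·ρ / (c!·(1−ρ)²) = 0.296885·1.69073·0.3971/(6·0.36348)
= 0.09140

Final: 0.09140


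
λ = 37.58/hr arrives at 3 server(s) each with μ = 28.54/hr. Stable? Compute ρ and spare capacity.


Total capacity cμ = 3·28.54 = 85.62/hr
ρ = λ/(cμ) = 37.58/85.62 = 0.4389
Stable ⇔ ρ < 1: YES
Spare capacity = cμ − λ = 85.62 − 37.58 = 48.04/hr

Final: ρ = 0.4389; stable; margin = 48.04/hr


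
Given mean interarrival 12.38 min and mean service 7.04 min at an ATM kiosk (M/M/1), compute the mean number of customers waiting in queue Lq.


λ = 60/12.38 = 4.8465 /hr
μ = 60/7.04 = 8.5227 /hr
ρ = λ/μ = 4.8465/8.5227 = 0.5687
Lq = ρ²/(1−ρ) = 0.3234/0.4313 = 0.7497

Final: 0.7497


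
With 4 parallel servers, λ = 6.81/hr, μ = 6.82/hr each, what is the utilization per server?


ρ = λ/(cμ) = 6.81/(4·6.82) = 6.81/27.28 = 0.2496

Final: 0.2496


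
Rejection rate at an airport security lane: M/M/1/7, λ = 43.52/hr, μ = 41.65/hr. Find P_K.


ρ = λ/μ = 43.52/41.65 = 1.0449
P_K = (1−ρ)ρ^K/(1−ρ^(K+1)) = (-0.04490·1.359932)/(1 − 1.420990)
= -0.061058/-0.420990 = 0.145035

Final: 0.145035


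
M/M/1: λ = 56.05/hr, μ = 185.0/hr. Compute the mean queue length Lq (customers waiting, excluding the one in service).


ρ = 56.05/185.0 = 0.3030
Lq = ρ²/(1−ρ) = 0.09179/0.6970 = 0.1317

Final: 0.1317


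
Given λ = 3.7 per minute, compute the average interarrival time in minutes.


Mean interarrival time = 1/λ = 1/3.7 minute = 0.27027 minute
In minutes: 0.27027 × 1 = 0.2703 min

Final: 0.2703 min


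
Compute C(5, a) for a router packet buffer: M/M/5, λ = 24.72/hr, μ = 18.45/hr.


a = λ/μ = 1.3398; ρ = a/5 = 0.2680
P₀ = 0.261662 (from M/M/c formula)
C(c,a) = [a^c/(c!(1−ρ))]·P₀ = [4.31778/(120·0.7320)]·0.261662
= 0.04915·0.261662 = 0.012861

Final: 0.012861


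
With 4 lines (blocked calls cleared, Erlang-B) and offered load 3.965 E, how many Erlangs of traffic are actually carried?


B(4,3.965) = 0.307291 (Erlang-B)
Carried load = a(1 − B) = 3.965·(1 − 0.307291) = 3.965·0.692709 = 2.7466 E

Final: 2.7466 Erlangs


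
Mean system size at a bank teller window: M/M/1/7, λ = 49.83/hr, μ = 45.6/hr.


ρ = 49.83/45.6 = 1.0928
L = ρ[1 − (K+1)ρ^K + Kρ^(K+1)] / [(1−ρ)(1−ρ^(K+1))]
Numerator: 1.0928·(1 − 8·1.860726 + 7·2.033332) = 0.379759
Denominator: (-0.09276)·(-1.033332) = 0.095855
L = 0.379759/0.095855 = 3.9618

Final: 3.9618


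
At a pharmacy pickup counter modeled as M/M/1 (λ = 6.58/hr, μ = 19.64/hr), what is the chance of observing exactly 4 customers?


ρ = 6.58/19.64 = 0.3350
P_n = (1−ρ)·ρ^n = (1 − 0.3350)·0.3350^4 = 0.6650·0.012599 = 0.008378

Final: 0.008378


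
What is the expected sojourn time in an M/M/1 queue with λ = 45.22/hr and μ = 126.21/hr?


W = 1/(μ−λ) = 1/(126.21 − 45.22) = 1/80.99 = 0.01235 hr

Final: 0.01235 hr


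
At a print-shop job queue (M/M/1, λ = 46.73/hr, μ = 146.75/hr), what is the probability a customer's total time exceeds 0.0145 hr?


W ~ Exponential(μ−λ) for M/M/1.
μ − λ = 146.75 − 46.73 = 100.0200
P(W > t) = e^{−(μ−λ)t} = e^{−1.4503} = 0.234502

Final: 0.234502


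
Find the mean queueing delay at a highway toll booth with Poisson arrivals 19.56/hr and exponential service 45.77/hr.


ρ = 19.56/45.77 = 0.4274
Wq = ρ/(μ−λ) = 0.4274/(45.77 − 19.56) = 0.4274/26.21 = 0.01631 hr

Final: 0.01631 hr


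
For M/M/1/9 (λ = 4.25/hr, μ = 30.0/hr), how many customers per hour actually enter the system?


ρ = 0.1417; P_K = (1−ρ)ρ^9/(1−ρ^10) = 0.00000001973
λ_eff = λ(1 − P_K) = 4.25·(1 − 0.00000001973) = 4.25·1.000000 = 4.2500 /hr

Final: 4.2500 /hr


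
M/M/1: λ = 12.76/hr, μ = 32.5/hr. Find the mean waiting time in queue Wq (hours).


ρ = 12.76/32.5 = 0.3926
Wq = ρ/(μ−λ) = 0.3926/(32.5 − 12.76) = 0.3926/19.74 = 0.01989 hr

Final: 0.01989 hr


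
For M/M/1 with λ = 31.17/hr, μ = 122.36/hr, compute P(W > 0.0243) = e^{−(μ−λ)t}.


W ~ Exponential(μ−λ) for M/M/1.
μ − λ = 122.36 − 31.17 = 91.1900
P(W > t) = e^{−(μ−λ)t} = e^{−2.2159} = 0.109053

Final: 0.109053


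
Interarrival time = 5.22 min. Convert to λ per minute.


λ = 1/(interarrival time) in consistent units.
1 minute = 1 min, so λ = 1/5.22 = 0.1916 per minute

Final: 0.1916 /min


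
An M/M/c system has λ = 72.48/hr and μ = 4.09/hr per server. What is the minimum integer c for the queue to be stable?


Stability requires cμ > λ ⇔ c > λ/μ.
λ/μ = 72.48/4.09 = 17.7213
Minimum integer c = ⌊17.7213⌋ + 1 = 18
Check: 18·4.09 = 73.62 > 72.48, while 17·4.09 = 69.53 ≤ 72.48

Final: 18 servers


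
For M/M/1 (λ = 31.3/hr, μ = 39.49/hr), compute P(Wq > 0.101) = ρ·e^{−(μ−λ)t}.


ρ = 31.3/39.49 = 0.7926
P(Wq > t) = ρ·e^{−(μ−λ)t} = 0.7926·e^{−0.8272}
= 0.7926·0.437276 = 0.346588

Final: 0.346588


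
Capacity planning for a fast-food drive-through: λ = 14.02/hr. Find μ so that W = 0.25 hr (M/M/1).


W = 1/(μ−λ) ⇒ μ − λ = 1/W = 1/0.25 = 4.0000
μ = λ + 1/W = 14.02 + 4.0000 = 18.0200 per hr

Final: 18.0200 /hr


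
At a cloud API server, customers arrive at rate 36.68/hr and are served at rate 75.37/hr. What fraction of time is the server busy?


ρ = λ/μ = 36.68/75.37 = 0.4867

Final: 0.4867


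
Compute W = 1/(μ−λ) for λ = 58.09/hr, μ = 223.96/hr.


W = 1/(μ−λ) = 1/(223.96 − 58.09) = 1/165.87 = 0.006029 hr

Final: 0.006029 hr


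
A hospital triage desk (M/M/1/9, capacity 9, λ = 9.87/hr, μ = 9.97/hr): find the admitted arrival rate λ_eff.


ρ = 0.9900; P_K = (1−ρ)ρ^9/(1−ρ^10) = 0.095525
λ_eff = λ(1 − P_K) = 9.87·(1 − 0.095525) = 9.87·0.904475 = 8.9272 /hr

Final: 8.9272 /hr


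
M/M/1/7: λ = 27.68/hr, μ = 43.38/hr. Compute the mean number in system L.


ρ = 27.68/43.38 = 0.6381
L = ρ[1 − (K+1)ρ^K + Kρ^(K+1)] / [(1−ρ)(1−ρ^(K+1))]
Numerator: 0.6381·(1 − 8·0.043066 + 7·0.027480) = 0.540985
Denominator: (0.3619)·(0.972520) = 0.351973
L = 0.540985/0.351973 = 1.5370

Final: 1.5370


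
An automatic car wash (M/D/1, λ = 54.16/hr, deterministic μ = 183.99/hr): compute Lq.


ρ = 54.16/183.99 = 0.2944
M/D/1: Lq = ρ²/(2(1−ρ)) = 0.08665/(2·0.7056) = 0.06140

Final: 0.06140


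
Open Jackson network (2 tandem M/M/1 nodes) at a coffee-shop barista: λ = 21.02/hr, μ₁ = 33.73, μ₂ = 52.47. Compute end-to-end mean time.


Each node sees arrival rate λ = 21.02/hr (tandem ⇒ throughput preserved).
W₁ = 1/(μ₁−λ) = 1/(33.73−21.02) = 0.07868 hr
W₂ = 1/(μ₂−λ) = 1/(52.47−21.02) = 0.03180 hr
W_total = W₁ + W₂ = 0.07868 + 0.03180 = 0.11047 hr

Final: 0.11047 hr


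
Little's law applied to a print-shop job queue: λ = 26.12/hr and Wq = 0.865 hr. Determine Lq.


Lq = λWq = 26.12·0.865 = 22.5938

Final: 22.5938


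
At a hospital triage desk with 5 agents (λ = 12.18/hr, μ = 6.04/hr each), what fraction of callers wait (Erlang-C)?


a = λ/μ = 2.0166; ρ = a/5 = 0.4033
P₀ = 0.132078 (from M/M/c formula)
C(c,a) = [a^c/(c!(1−ρ))]·P₀ = [33.34661/(120·0.5967)]·0.132078
= 0.46572·0.132078 = 0.061511

Final: 0.061511


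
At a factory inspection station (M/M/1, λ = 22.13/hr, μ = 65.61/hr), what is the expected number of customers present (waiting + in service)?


ρ = λ/μ = 22.13/65.61 = 0.3373
L = ρ/(1−ρ) = 0.3373/(1 − 0.3373) = 0.3373/0.6627 = 0.5090

Final: 0.5090


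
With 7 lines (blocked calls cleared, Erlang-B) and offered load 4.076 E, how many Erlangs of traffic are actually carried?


B(7,4.076) = 0.066674 (Erlang-B)
Carried load = a(1 − B) = 4.076·(1 − 0.066674) = 4.076·0.933326 = 3.8042 E

Final: 3.8042 Erlangs


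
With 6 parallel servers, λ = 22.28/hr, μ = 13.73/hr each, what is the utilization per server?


ρ = λ/(cμ) = 22.28/(6·13.73) = 22.28/82.38 = 0.2705

Final: 0.2705


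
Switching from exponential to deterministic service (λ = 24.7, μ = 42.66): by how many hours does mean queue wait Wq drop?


ρ = 24.7/42.66 = 0.5790
Wq(M/M/1) = ρ/(μ−λ) = 0.5790/17.96 = 0.03224 hr
Wq(M/D/1) = ρ/(2(μ−λ)) = 0.01612 hr
Savings = 0.03224 − 0.01612 = 0.01612 hr

Final: 0.01612 hr


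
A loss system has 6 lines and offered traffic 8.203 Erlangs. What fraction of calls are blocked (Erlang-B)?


B(c,a) = (a^c/c!) / Σ_{k=0}^{c} a^k/k!
a^6/6! = 423.159186
Σ terms (k=0..6): 1.00000 + 8.20300 + 33.64460 + 91.99556 + 188.65990 + 309.51544 + 423.15919 = 1056.177691
B = 423.159186/1056.177691 = 0.400652

Final: 0.400652


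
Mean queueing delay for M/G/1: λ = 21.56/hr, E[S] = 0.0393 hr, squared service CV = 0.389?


ρ = λ·E[S] = 21.56·0.0393 = 0.8473
E[S²] = E[S]²(1+C_s²) = 0.0393²·(1+0.389) = 0.002145
Wq = λ·E[S²]/(2(1−ρ)) = 21.56·0.002145/(2·0.1527) = 0.15146 hr

Final: 0.15146 hr


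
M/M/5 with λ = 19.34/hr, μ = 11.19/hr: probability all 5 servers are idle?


a = λ/μ = 19.34/11.19 = 1.7283; ρ = a/c = 0.3457
Σ_{k=0}^{4} a^k/k! (terms k=0..4) = 1.00000 + 1.72833 + 1.49356 + 0.86045 + 0.37179 = 5.45413
Tail: a^5/(5!(1−ρ)) = 15.42169/(120·0.6543) = 0.19640
P₀ = 1/(5.45413 + 0.19640) = 1/5.65054 = 0.176974

Final: 0.176974


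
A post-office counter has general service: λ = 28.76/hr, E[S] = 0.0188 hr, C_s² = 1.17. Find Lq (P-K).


ρ = λ·E[S] = 28.76·0.0188 = 0.5407
Lq = ρ²(1+C_s²)/(2(1−ρ)) = 0.2923·(1+1.17)/(2·0.4593)
= 0.2923·2.1700/0.9186 = 0.69058

Final: 0.69058


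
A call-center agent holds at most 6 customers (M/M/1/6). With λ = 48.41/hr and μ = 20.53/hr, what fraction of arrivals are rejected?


ρ = λ/μ = 48.41/20.53 = 2.3580
P_K = (1−ρ)ρ^K/(1−ρ^(K+1)) = (-1.3580·171.900365)/(1 − 405.343238)
= -233.442873/-404.343238 = 0.577338

Final: 0.577338


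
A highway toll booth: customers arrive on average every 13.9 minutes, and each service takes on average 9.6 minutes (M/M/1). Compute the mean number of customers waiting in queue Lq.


λ = 60/13.9 = 4.3165 /hr
μ = 60/9.6 = 6.2500 /hr
ρ = λ/μ = 4.3165/6.2500 = 0.6906
Lq = ρ²/(1−ρ) = 0.4770/0.3094 = 1.5419

Final: 1.5419


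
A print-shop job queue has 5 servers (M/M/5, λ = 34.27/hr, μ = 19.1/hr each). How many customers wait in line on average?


a = λ/μ = 1.7942; ρ = a/5 = 0.3588
P₀ = 0.165560
Lq = P₀·a^c·ρ / (c!·(1−ρ)²) = 0.165560·18.59532·0.3588/(120·0.41108)
= 0.02240

Final: 0.02240


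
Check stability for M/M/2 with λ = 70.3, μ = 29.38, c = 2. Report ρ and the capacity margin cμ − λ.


Total capacity cμ = 2·29.38 = 58.76/hr
ρ = λ/(cμ) = 70.3/58.76 = 1.1964
Stable ⇔ ρ < 1: NO
Spare capacity = cμ − λ = 58.76 − 70.3 = -11.54/hr

Final: ρ = 1.1964; unstable; margin = -11.54/hr


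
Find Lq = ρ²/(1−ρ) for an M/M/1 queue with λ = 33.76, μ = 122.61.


ρ = 33.76/122.61 = 0.2753
Lq = ρ²/(1−ρ) = 0.07581/0.7247 = 0.1046

Final: 0.1046


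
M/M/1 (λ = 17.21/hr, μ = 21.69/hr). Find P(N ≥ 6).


ρ = 17.21/21.69 = 0.7935
P(N ≥ n) = ρ^n = 0.7935^6 = 0.249533

Final: 0.249533


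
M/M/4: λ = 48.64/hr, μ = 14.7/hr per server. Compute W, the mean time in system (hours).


a = 3.3088; ρ = 0.8272; P₀ = 0.022358
Lq = P₀·a^c·ρ/(c!(1−ρ)²) = 3.09397
Wq = Lq/λ = 3.09397/48.64 = 0.06361 hr
W = Wq + 1/μ = 0.06361 + 0.06803 = 0.13164 hr

Final: 0.13164 hr


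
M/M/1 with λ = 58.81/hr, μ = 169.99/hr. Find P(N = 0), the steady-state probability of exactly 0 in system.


ρ = 58.81/169.99 = 0.3460
P_n = (1−ρ)·ρ^n = (1 − 0.3460)·0.3460^0 = 0.6540·1.000000 = 0.654038

Final: 0.654038


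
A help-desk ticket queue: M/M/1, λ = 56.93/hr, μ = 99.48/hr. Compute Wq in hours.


ρ = 56.93/99.48 = 0.5723
Wq = ρ/(μ−λ) = 0.5723/(99.48 − 56.93) = 0.5723/42.55 = 0.01345 hr

Final: 0.01345 hr


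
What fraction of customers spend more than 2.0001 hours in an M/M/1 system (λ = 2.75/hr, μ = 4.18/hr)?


W ~ Exponential(μ−λ) for M/M/1.
μ − λ = 4.18 − 2.75 = 1.4300
P(W > t) = e^{−(μ−λ)t} = e^{−2.8601} = 0.057261

Final: 0.057261


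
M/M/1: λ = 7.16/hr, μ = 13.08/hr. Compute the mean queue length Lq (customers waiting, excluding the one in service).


ρ = 7.16/13.08 = 0.5474
Lq = ρ²/(1−ρ) = 0.2996/0.4526 = 0.6621

Final: 0.6621


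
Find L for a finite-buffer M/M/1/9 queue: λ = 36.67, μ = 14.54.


ρ = 36.67/14.54 = 2.5220
L = ρ[1 − (K+1)ρ^K + Kρ^(K+1)] / [(1−ρ)(1−ρ^(K+1))]
Numerator: 2.5220·(1 − 10·4127.798900 + 9·10410.342892) = 132193.829309
Denominator: (-1.5220)·(-10409.342892) = 15843.105791
L = 132193.829309/15843.105791 = 8.3439

Final: 8.3439


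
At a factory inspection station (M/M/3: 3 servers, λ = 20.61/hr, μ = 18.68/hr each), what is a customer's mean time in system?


a = 1.1033; ρ = 0.3678; P₀ = 0.326154
Lq = P₀·a^c·ρ/(c!(1−ρ)²) = 0.06718
Wq = Lq/λ = 0.06718/20.61 = 0.003259 hr
W = Wq + 1/μ = 0.003259 + 0.05353 = 0.05679 hr

Final: 0.05679 hr


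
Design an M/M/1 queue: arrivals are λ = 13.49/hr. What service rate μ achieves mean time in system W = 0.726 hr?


W = 1/(μ−λ) ⇒ μ − λ = 1/W = 1/0.726 = 1.3774
μ = λ + 1/W = 13.49 + 1.3774 = 14.8674 per hr

Final: 14.8674 /hr


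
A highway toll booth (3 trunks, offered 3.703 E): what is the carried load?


B(3,3.703) = 0.422675 (Erlang-B)
Carried load = a(1 − B) = 3.703·(1 − 0.422675) = 3.703·0.577325 = 2.1378 E

Final: 2.1378 Erlangs


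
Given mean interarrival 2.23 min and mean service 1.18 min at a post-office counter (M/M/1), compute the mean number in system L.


λ = 60/2.23 = 26.9058 /hr
μ = 60/1.18 = 50.8475 /hr
ρ = λ/μ = 26.9058/50.8475 = 0.5291
L = ρ/(1−ρ) = 0.5291/0.4709 = 1.1238

Final: 1.1238


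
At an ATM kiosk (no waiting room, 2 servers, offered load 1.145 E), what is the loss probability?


B(c,a) = (a^c/c!) / Σ_{k=0}^{c} a^k/k!
a^2/2! = 0.655513
Σ terms (k=0..2): 1.00000 + 1.14500 + 0.65551 = 2.800512
B = 0.655513/2.800512 = 0.234069

Final: 0.234069


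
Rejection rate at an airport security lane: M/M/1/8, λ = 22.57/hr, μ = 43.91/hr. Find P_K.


ρ = λ/μ = 22.57/43.91 = 0.5140
P_K = (1−ρ)ρ^K/(1−ρ^(K+1)) = (0.4860·0.004872)/(1 − 0.002504)
= 0.002368/0.997496 = 0.002374

Final: 0.002374


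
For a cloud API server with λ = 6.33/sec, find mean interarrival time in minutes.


Mean interarrival time = 1/λ = 1/6.33 second = 0.15798 second
In minutes: 0.15798 × 0.0166667 = 0.002633 min

Final: 0.002633 min


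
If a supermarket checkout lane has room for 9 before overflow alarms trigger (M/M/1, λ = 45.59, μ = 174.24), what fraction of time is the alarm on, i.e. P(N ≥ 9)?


ρ = 45.59/174.24 = 0.2617
P(N ≥ n) = ρ^n = 0.2617^9 = 0.000005748

Final: 0.000005748


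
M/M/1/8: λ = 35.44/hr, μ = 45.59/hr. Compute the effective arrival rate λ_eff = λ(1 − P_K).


ρ = 0.7774; P_K = (1−ρ)ρ^8/(1−ρ^9) = 0.033122
λ_eff = λ(1 − P_K) = 35.44·(1 − 0.033122) = 35.44·0.966878 = 34.2662 /hr

Final: 34.2662 /hr


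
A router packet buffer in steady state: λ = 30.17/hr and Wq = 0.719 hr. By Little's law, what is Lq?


Lq = λWq = 30.17·0.719 = 21.6922

Final: 21.6922


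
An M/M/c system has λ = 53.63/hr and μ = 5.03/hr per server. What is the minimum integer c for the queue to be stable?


Stability requires cμ > λ ⇔ c > λ/μ.
λ/μ = 53.63/5.03 = 10.6620
Minimum integer c = ⌊10.6620⌋ + 1 = 11
Check: 11·5.03 = 55.33 > 53.63, while 10·5.03 = 50.30 ≤ 53.63

Final: 11 servers


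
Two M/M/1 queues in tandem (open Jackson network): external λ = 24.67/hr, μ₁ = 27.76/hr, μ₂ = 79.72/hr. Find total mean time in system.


Each node sees arrival rate λ = 24.67/hr (tandem ⇒ throughput preserved).
W₁ = 1/(μ₁−λ) = 1/(27.76−24.67) = 0.32362 hr
W₂ = 1/(μ₂−λ) = 1/(79.72−24.67) = 0.01817 hr
W_total = W₁ + W₂ = 0.32362 + 0.01817 = 0.34179 hr

Final: 0.34179 hr


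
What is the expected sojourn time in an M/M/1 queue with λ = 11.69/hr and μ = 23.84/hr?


W = 1/(μ−λ) = 1/(23.84 − 11.69) = 1/12.15 = 0.08230 hr

Final: 0.08230 hr


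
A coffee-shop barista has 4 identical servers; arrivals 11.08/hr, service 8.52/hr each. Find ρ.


ρ = λ/(cμ) = 11.08/(4·8.52) = 11.08/34.08 = 0.3251

Final: 0.3251


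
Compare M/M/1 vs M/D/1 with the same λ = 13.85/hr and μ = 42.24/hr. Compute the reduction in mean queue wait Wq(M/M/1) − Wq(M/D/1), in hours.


ρ = 13.85/42.24 = 0.3279
Wq(M/M/1) = ρ/(μ−λ) = 0.3279/28.39 = 0.01155 hr
Wq(M/D/1) = ρ/(2(μ−λ)) = 0.005775 hr
Savings = 0.01155 − 0.005775 = 0.005775 hr

Final: 0.005775 hr


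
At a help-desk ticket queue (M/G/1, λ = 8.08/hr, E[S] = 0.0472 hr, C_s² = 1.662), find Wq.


ρ = λ·E[S] = 8.08·0.0472 = 0.3814
E[S²] = E[S]²(1+C_s²) = 0.0472²·(1+1.662) = 0.005931
Wq = λ·E[S²]/(2(1−ρ)) = 8.08·0.005931/(2·0.6186) = 0.03873 hr

Final: 0.03873 hr


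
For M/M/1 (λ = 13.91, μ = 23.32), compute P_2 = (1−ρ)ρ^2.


ρ = 13.91/23.32 = 0.5965
P_n = (1−ρ)·ρ^n = (1 − 0.5965)·0.5965^2 = 0.4035·0.355793 = 0.143568

Final: 0.143568


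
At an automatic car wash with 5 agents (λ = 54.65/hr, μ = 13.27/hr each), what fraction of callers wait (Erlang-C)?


a = λ/μ = 4.1183; ρ = a/5 = 0.8237
P₀ = 0.010728 (from M/M/c formula)
C(c,a) = [a^c/(c!(1−ρ))]·P₀ = [1184.66680/(120·0.1763)]·0.010728
= 55.98479·0.010728 = 0.600627

Final: 0.600627


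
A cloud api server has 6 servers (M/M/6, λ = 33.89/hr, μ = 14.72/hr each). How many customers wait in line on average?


a = λ/μ = 2.3023; ρ = a/6 = 0.3837
P₀ = 0.099681
Lq = P₀·a^c·ρ / (c!·(1−ρ)²) = 0.099681·148.93012·0.3837/(720·0.37980)
= 0.02083

Final: 0.02083


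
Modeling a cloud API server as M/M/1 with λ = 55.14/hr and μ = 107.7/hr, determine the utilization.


ρ = λ/μ = 55.14/107.7 = 0.5120

Final: 0.5120


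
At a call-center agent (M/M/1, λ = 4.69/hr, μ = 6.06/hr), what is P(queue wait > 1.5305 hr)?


ρ = 4.69/6.06 = 0.7739
P(Wq > t) = ρ·e^{−(μ−λ)t} = 0.7739·e^{−2.0968}
= 0.7739·0.122851 = 0.095078

Final: 0.095078


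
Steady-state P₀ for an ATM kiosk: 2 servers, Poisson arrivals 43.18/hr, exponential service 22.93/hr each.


a = λ/μ = 43.18/22.93 = 1.8831; ρ = a/c = 0.9416
Σ_{k=0}^{1} a^k/k! (terms k=0..1) = 1.00000 + 1.88312 = 2.88312
Tail: a^2/(2!(1−ρ)) = 3.54615/(2·0.05844) = 30.34076
P₀ = 1/(2.88312 + 30.34076) = 1/33.22388 = 0.030099

Final: 0.030099


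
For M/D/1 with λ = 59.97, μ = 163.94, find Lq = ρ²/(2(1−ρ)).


ρ = 59.97/163.94 = 0.3658
M/D/1: Lq = ρ²/(2(1−ρ)) = 0.1338/(2·0.6342) = 0.10550

Final: 0.10550


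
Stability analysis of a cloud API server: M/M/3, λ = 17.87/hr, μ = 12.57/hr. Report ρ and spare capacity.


Total capacity cμ = 3·12.57 = 37.71/hr
ρ = λ/(cμ) = 17.87/37.71 = 0.4739
Stable ⇔ ρ < 1: YES
Spare capacity = cμ − λ = 37.71 − 17.87 = 19.84/hr

Final: ρ = 0.4739; stable; margin = 19.84/hr


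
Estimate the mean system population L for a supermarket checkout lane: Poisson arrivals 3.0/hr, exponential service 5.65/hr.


ρ = λ/μ = 3.0/5.65 = 0.5310
L = ρ/(1−ρ) = 0.5310/(1 − 0.5310) = 0.5310/0.4690 = 1.1321

Final: 1.1321


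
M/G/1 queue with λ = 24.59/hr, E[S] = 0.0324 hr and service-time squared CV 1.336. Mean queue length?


ρ = λ·E[S] = 24.59·0.0324 = 0.7967
Lq = ρ²(1+C_s²)/(2(1−ρ)) = 0.6348·(1+1.336)/(2·0.2033)
= 0.6348·2.3360/0.4066 = 3.64709

Final: 3.64709


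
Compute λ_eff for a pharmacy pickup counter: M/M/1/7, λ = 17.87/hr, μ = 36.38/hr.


ρ = 0.4912; P_K = (1−ρ)ρ^7/(1−ρ^8) = 0.003523
λ_eff = λ(1 − P_K) = 17.87·(1 − 0.003523) = 17.87·0.996477 = 17.8071 /hr

Final: 17.8071 /hr


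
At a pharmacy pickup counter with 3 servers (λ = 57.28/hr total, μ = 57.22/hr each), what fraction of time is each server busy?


ρ = λ/(cμ) = 57.28/(3·57.22) = 57.28/171.66 = 0.3337

Final: 0.3337


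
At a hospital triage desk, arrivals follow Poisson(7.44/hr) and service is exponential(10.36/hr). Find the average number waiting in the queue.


ρ = 7.44/10.36 = 0.7181
Lq = ρ²/(1−ρ) = 0.5157/0.2819 = 1.8298

Final: 1.8298


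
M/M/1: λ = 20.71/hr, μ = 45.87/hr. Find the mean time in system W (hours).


W = 1/(μ−λ) = 1/(45.87 − 20.71) = 1/25.16 = 0.03975 hr

Final: 0.03975 hr
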